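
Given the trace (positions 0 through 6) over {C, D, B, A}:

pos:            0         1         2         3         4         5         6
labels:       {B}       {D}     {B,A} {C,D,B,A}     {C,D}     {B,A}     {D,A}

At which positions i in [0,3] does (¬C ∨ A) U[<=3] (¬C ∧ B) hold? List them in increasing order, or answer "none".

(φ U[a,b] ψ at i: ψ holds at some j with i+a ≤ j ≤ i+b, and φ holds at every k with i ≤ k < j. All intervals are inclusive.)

Evaluate at each i in [0,3]:
  i=0: ✓ (rhs at j=0)
  i=1: ✓ (rhs at j=2; lhs holds on [1,1])
  i=2: ✓ (rhs at j=2)
  i=3: ✗ (lhs fails at k=4 before rhs at j=5)

0, 1, 2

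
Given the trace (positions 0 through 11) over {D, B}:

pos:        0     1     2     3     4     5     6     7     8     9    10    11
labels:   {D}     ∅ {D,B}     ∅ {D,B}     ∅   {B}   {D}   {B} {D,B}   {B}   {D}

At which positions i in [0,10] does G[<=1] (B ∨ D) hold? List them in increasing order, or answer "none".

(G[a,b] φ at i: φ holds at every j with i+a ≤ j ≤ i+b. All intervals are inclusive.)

6, 7, 8, 9, 10

Evaluate at each i in [0,10]:
  i=0: ✗ (fails at j=1)
  i=1: ✗ (fails at j=1)
  i=2: ✗ (fails at j=3)
  i=3: ✗ (fails at j=3)
  i=4: ✗ (fails at j=5)
  i=5: ✗ (fails at j=5)
  i=6: ✓ (all of [6,7])
  i=7: ✓ (all of [7,8])
  i=8: ✓ (all of [8,9])
  i=9: ✓ (all of [9,10])
  i=10: ✓ (all of [10,11])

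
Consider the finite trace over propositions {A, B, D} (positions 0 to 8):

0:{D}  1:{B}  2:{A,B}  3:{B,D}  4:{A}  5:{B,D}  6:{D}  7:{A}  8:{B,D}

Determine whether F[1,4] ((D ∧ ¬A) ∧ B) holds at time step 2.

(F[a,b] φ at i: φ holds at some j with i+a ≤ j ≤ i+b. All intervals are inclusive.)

Check ((D ∧ ¬A) ∧ B) at each j in [3,6]:
  j=3: true
  j=4: false
  j=5: true
  j=6: false
Found at j=3 → formula holds.

Holds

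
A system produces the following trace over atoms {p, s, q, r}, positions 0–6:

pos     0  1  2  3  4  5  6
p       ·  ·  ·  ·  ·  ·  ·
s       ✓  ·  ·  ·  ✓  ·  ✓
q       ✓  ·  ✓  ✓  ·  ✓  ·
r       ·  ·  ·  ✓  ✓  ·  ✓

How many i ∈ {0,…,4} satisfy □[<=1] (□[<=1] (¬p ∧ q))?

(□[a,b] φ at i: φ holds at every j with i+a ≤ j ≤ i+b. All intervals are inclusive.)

0

Evaluate at each i in [0,4]:
  i=0: ✗ (fails at j=0)
  i=1: ✗ (fails at j=1)
  i=2: ✗ (fails at j=3)
  i=3: ✗ (fails at j=3)
  i=4: ✗ (fails at j=4)
Positions where it holds: {} → 0.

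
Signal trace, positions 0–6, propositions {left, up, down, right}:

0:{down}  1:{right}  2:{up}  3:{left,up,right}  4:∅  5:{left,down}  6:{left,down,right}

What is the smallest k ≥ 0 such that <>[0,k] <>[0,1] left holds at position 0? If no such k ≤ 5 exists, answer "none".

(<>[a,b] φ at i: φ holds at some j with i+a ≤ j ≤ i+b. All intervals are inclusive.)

Scan j = 0,1,… for <>[0,1] left:
  j=0: fails
  j=1: fails
  j=2: holds
First hit at j=2, so smallest k = 2-0 = 2.

2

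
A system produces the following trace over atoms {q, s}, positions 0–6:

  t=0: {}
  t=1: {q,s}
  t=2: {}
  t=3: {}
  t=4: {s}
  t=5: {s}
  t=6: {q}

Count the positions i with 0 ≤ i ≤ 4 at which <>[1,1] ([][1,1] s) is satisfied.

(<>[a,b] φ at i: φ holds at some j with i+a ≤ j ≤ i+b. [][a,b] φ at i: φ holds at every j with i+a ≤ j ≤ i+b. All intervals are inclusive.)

Evaluate at each i in [0,4]:
  i=0: ✗ (none in [1,1])
  i=1: ✗ (none in [2,2])
  i=2: ✓ (witness j=3)
  i=3: ✓ (witness j=4)
  i=4: ✗ (none in [5,5])
Positions where it holds: {2, 3} → 2.

2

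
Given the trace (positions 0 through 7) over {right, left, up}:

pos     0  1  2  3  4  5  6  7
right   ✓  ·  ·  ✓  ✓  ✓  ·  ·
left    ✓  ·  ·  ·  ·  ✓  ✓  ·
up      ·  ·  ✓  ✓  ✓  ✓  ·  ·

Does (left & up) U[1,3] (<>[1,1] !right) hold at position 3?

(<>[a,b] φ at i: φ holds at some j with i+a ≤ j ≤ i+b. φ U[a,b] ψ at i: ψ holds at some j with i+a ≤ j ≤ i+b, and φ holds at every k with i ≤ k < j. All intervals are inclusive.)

Need some j in [4,6] with <>[1,1] !right, and (left & up) at every k in [3,j-1].
  j=4: <>[1,1] !right — fails (none in [5,5]).
  j=5: <>[1,1] !right holds, but (left & up) fails at k=3 → not this j.
  j=6: <>[1,1] !right holds, but (left & up) fails at k=3 → not this j.
No j in the window works → until fails.

Does not hold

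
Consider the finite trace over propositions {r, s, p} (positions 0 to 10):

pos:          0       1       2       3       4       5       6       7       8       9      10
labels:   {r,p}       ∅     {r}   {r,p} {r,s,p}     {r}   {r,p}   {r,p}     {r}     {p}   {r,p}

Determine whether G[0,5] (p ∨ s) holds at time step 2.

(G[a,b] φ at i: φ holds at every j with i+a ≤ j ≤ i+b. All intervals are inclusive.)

False

Check (p ∨ s) at every j in [2,7]:
  j=2: false
  j=3: true
  j=4: true
  j=5: false
  j=6: true
  j=7: true
Fails at j=2 → formula fails.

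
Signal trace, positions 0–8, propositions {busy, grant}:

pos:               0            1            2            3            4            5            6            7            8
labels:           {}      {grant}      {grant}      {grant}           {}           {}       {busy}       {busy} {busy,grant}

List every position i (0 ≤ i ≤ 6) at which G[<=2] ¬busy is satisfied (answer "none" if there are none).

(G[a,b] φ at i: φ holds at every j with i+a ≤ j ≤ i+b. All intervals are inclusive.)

0, 1, 2, 3

Evaluate at each i in [0,6]:
  i=0: ✓ (all of [0,2])
  i=1: ✓ (all of [1,3])
  i=2: ✓ (all of [2,4])
  i=3: ✓ (all of [3,5])
  i=4: ✗ (fails at j=6)
  i=5: ✗ (fails at j=6)
  i=6: ✗ (fails at j=6)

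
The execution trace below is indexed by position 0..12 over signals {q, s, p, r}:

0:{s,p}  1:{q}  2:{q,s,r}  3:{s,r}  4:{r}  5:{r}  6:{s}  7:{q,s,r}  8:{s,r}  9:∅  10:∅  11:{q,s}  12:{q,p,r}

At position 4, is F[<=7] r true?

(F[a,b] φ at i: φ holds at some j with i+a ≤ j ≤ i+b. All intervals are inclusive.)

Check r at each j in [4,11]:
  j=4: true
  j=5: true
  j=6: false
  j=7: true
  j=8: true
  j=9: false
  j=10: false
  j=11: false
Found at j=4 → formula holds.

True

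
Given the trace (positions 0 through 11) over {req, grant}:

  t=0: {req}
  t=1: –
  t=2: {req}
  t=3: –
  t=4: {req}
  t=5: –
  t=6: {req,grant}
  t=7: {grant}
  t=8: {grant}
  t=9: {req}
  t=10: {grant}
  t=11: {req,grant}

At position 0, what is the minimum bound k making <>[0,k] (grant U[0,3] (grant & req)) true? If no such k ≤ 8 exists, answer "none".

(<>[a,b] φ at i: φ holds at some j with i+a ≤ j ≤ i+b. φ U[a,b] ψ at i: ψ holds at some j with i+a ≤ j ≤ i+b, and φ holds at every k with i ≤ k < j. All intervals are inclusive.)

Scan j = 0,1,… for (grant U[0,3] (grant & req)):
  j=0: fails
  j=1: fails
  j=2: fails
  j=3: fails
  j=4: fails
  j=5: fails
  j=6: holds
First hit at j=6, so smallest k = 6-0 = 6.

6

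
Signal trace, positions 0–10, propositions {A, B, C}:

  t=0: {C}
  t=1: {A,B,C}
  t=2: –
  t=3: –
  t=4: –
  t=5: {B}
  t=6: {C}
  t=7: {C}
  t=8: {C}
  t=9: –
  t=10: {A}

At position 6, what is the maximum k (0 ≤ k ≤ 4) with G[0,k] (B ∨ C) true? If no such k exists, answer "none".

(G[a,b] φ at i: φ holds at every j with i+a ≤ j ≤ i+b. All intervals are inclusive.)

(B ∨ C) must hold from j=6 onward; find where it first fails.
  j=6: holds
  j=7: holds
  j=8: holds
  j=9: fails
Holds on [6,8], so largest k = 2.

2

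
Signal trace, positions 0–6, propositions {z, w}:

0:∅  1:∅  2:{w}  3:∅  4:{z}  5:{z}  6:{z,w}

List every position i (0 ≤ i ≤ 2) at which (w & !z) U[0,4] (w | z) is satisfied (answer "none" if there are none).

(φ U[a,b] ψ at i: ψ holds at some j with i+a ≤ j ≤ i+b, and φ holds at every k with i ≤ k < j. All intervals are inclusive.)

Evaluate at each i in [0,2]:
  i=0: ✗ (lhs fails at k=0 before rhs at j=2)
  i=1: ✗ (lhs fails at k=1 before rhs at j=2)
  i=2: ✓ (rhs at j=2)

2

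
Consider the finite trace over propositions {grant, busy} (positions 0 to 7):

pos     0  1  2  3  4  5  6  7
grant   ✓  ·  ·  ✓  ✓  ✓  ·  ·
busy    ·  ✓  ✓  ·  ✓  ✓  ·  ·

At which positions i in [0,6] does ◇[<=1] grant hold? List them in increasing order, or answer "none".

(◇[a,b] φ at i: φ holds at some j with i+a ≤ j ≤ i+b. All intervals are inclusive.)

0, 2, 3, 4, 5

Evaluate at each i in [0,6]:
  i=0: ✓ (witness j=0)
  i=1: ✗ (none in [1,2])
  i=2: ✓ (witness j=3)
  i=3: ✓ (witness j=3)
  i=4: ✓ (witness j=4)
  i=5: ✓ (witness j=5)
  i=6: ✗ (none in [6,7])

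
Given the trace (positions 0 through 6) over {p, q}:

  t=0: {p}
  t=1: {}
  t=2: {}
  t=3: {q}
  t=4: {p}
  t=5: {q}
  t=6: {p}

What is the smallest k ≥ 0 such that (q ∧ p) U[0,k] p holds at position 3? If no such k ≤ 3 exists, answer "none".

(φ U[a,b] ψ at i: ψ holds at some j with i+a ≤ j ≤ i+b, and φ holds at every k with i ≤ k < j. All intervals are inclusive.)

Need earliest j ≥ 3 with p, and (q ∧ p) at every k in [3,j-1].
  j=3: rhs fails.
  j=4: rhs holds but lhs fails at k=3.
  j=5: rhs fails.
  j=6: rhs holds but lhs fails at k=3.
No witness within the range → none.

none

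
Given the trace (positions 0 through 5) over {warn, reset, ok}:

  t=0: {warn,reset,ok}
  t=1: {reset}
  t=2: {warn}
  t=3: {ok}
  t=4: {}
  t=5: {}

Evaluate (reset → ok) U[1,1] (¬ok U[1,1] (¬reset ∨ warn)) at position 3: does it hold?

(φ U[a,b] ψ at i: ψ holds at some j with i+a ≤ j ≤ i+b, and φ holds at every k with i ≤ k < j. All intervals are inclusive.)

Yes

Need some j in [4,4] with (¬ok U[1,1] (¬reset ∨ warn)), and (reset → ok) at every k in [3,j-1].
  j=4: (¬ok U[1,1] (¬reset ∨ warn)) holds; (reset → ok) holds at every k in [3,3] → satisfied.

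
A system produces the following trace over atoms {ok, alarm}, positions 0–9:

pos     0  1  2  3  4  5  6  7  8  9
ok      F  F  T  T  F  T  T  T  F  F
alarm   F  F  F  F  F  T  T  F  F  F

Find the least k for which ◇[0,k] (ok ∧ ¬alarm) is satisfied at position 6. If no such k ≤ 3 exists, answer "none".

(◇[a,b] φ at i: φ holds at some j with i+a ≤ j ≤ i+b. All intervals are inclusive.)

1

Scan j = 6,7,… for (ok ∧ ¬alarm):
  j=6: fails
  j=7: holds
First hit at j=7, so smallest k = 7-6 = 1.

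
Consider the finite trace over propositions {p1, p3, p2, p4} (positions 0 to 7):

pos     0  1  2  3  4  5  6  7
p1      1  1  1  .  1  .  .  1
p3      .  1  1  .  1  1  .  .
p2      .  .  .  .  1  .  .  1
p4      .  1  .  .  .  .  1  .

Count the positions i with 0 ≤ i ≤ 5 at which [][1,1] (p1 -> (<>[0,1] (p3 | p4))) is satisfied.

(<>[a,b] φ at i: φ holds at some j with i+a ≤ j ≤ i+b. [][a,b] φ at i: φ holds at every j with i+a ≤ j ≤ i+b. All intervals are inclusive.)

Evaluate at each i in [0,5]:
  i=0: ✓ (all of [1,1])
  i=1: ✓ (all of [2,2])
  i=2: ✓ (all of [3,3])
  i=3: ✓ (all of [4,4])
  i=4: ✓ (all of [5,5])
  i=5: ✓ (all of [6,6])
Positions where it holds: {0, 1, 2, 3, 4, 5} → 6.

6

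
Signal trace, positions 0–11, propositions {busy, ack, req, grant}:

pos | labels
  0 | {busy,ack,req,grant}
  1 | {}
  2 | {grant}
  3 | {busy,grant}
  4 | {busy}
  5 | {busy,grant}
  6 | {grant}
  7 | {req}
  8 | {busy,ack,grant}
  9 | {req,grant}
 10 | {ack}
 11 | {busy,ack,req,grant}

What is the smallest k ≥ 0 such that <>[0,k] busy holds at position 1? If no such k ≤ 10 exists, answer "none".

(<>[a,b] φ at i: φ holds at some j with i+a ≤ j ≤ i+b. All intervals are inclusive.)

2

Scan j = 1,2,… for busy:
  j=1: fails
  j=2: fails
  j=3: holds
First hit at j=3, so smallest k = 3-1 = 2.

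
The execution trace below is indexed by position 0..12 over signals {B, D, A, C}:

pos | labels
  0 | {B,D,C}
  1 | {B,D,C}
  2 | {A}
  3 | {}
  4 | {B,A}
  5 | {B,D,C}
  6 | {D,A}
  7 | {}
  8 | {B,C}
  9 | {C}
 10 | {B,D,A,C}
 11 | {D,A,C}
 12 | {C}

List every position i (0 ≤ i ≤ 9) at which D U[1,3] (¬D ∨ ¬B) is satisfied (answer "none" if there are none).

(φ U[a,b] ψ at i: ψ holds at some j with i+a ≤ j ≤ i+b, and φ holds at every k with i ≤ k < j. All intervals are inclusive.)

Evaluate at each i in [0,9]:
  i=0: ✓ (rhs at j=2; lhs holds on [0,1])
  i=1: ✓ (rhs at j=2; lhs holds on [1,1])
  i=2: ✗ (lhs fails at k=2 before rhs at j=3)
  i=3: ✗ (lhs fails at k=3 before rhs at j=4)
  i=4: ✗ (lhs fails at k=4 before rhs at j=6)
  i=5: ✓ (rhs at j=6; lhs holds on [5,5])
  i=6: ✓ (rhs at j=7; lhs holds on [6,6])
  i=7: ✗ (lhs fails at k=7 before rhs at j=8)
  i=8: ✗ (lhs fails at k=8 before rhs at j=9)
  i=9: ✗ (lhs fails at k=9 before rhs at j=11)

0, 1, 5, 6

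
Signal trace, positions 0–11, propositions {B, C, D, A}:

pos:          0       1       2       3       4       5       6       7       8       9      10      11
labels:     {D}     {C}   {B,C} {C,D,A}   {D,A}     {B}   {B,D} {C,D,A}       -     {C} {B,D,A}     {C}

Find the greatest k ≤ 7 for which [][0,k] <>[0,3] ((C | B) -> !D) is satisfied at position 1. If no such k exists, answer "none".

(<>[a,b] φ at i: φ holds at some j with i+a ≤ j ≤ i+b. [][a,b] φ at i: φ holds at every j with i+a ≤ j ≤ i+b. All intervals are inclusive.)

7

<>[0,3] ((C | B) -> !D) must hold from j=1 onward; find where it first fails.
  j=1: holds
  j=2: holds
  j=3: holds
  j=4: holds
  j=5: holds
  j=6: holds
  j=7: holds
  j=8: holds
Holds through j=8; largest k = 7.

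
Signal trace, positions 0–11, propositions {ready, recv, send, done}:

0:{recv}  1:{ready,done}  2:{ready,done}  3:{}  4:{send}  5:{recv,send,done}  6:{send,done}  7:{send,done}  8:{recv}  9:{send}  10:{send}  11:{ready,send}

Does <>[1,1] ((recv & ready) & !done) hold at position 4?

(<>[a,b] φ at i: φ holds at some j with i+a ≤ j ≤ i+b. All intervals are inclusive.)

No

Check ((recv & ready) & !done) at each j in [5,5]:
  j=5: false
No position in the window satisfies it → formula fails.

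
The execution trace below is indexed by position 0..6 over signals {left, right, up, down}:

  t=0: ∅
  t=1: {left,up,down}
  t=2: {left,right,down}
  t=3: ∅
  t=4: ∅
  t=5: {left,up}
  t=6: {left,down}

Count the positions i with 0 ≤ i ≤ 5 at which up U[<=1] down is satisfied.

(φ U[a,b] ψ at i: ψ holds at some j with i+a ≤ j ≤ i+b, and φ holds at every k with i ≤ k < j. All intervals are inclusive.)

Evaluate at each i in [0,5]:
  i=0: ✗ (lhs fails at k=0 before rhs at j=1)
  i=1: ✓ (rhs at j=1)
  i=2: ✓ (rhs at j=2)
  i=3: ✗ (no rhs in [3,4])
  i=4: ✗ (no rhs in [4,5])
  i=5: ✓ (rhs at j=6; lhs holds on [5,5])
Positions where it holds: {1, 2, 5} → 3.

3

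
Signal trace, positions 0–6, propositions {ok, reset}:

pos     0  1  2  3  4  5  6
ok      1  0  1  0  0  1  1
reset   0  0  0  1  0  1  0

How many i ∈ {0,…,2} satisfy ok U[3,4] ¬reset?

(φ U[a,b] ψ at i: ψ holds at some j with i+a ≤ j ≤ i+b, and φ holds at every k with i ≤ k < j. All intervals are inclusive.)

0

Evaluate at each i in [0,2]:
  i=0: ✗ (lhs fails at k=1 before rhs at j=4)
  i=1: ✗ (lhs fails at k=1 before rhs at j=4)
  i=2: ✗ (lhs fails at k=3 before rhs at j=6)
Positions where it holds: {} → 0.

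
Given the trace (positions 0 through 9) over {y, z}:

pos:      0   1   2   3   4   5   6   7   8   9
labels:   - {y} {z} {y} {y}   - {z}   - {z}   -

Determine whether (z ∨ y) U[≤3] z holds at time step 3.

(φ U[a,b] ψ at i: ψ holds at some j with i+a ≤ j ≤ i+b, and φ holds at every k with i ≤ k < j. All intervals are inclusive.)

Need some j in [3,6] with z, and (z ∨ y) at every k in [3,j-1].
  j=3: z false.
  j=4: z false.
  j=5: z false.
  j=6: z holds, but (z ∨ y) fails at k=5 → not this j.
No j in the window works → until fails.

No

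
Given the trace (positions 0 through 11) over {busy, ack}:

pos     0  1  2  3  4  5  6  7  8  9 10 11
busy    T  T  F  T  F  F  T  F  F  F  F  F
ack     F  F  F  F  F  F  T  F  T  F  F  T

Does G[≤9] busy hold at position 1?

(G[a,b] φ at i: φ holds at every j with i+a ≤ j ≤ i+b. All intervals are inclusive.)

Check busy at every j in [1,10]:
  j=1: true
  j=2: false
  j=3: true
  j=4: false
  j=5: false
  j=6: true
  j=7: false
  j=8: false
  j=9: false
  j=10: false
Fails at j=2 → formula fails.

False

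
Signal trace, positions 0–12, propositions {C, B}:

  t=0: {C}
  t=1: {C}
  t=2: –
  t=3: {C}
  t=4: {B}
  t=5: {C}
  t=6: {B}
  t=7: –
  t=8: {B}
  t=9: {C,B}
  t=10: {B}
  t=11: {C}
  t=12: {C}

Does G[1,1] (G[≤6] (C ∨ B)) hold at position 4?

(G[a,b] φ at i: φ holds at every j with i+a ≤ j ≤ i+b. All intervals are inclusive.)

No

Check G[≤6] (C ∨ B) at every j in [5,5]:
  j=5: fails at 7
Fails at j=5 → formula fails.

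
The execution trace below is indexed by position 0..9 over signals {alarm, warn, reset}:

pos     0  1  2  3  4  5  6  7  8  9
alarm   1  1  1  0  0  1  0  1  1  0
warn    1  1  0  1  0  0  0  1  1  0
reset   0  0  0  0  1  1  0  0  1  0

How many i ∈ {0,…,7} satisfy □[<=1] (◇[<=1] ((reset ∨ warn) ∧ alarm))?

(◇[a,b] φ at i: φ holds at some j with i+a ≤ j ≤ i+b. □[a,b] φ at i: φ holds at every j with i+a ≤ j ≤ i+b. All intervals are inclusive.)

5

Evaluate at each i in [0,7]:
  i=0: ✓ (all of [0,1])
  i=1: ✗ (fails at j=2)
  i=2: ✗ (fails at j=2)
  i=3: ✗ (fails at j=3)
  i=4: ✓ (all of [4,5])
  i=5: ✓ (all of [5,6])
  i=6: ✓ (all of [6,7])
  i=7: ✓ (all of [7,8])
Positions where it holds: {0, 4, 5, 6, 7} → 5.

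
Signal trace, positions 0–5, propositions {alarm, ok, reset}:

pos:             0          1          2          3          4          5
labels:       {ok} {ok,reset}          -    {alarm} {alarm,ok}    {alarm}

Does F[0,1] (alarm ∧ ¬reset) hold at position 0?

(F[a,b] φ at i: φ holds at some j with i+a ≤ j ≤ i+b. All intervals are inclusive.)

Check (alarm ∧ ¬reset) at each j in [0,1]:
  j=0: false
  j=1: false
No position in the window satisfies it → formula fails.

Does not hold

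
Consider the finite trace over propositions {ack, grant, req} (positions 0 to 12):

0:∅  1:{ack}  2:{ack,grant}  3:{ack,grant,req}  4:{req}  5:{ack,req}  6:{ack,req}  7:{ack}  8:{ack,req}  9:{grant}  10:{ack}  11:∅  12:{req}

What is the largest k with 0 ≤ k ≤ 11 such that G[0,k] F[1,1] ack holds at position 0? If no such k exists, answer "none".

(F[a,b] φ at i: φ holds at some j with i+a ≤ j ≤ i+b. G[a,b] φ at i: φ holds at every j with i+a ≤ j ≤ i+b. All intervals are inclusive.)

2

F[1,1] ack must hold from j=0 onward; find where it first fails.
  j=0: holds
  j=1: holds
  j=2: holds
  j=3: fails
Holds on [0,2], so largest k = 2.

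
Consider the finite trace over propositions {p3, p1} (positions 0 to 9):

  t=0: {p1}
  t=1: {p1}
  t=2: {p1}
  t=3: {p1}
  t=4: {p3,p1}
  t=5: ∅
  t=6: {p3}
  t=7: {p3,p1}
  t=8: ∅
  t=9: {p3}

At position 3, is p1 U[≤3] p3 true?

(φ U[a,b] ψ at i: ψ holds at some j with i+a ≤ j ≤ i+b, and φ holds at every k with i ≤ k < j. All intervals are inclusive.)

True

Need some j in [3,6] with p3, and p1 at every k in [3,j-1].
  j=3: p3 false.
  j=4: p3 holds; p1 holds at every k in [3,3] → satisfied.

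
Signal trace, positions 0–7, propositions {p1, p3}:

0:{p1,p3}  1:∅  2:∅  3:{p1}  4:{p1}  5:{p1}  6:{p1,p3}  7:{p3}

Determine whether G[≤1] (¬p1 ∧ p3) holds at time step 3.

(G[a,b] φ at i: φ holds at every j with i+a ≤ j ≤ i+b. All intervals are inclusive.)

Does not hold

Check (¬p1 ∧ p3) at every j in [3,4]:
  j=3: false
  j=4: false
Fails at j=3 → formula fails.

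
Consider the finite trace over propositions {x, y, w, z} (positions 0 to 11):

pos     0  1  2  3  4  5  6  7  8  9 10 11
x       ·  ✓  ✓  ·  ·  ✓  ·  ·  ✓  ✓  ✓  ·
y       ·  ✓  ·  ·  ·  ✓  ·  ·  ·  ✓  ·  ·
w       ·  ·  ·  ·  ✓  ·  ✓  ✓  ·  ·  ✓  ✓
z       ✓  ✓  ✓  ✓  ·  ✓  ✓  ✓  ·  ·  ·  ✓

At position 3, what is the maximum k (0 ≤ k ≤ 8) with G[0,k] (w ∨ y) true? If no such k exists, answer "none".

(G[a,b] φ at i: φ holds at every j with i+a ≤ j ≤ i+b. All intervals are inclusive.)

(w ∨ y) must hold from j=3 onward; find where it first fails.
  j=3: fails → no k works.

none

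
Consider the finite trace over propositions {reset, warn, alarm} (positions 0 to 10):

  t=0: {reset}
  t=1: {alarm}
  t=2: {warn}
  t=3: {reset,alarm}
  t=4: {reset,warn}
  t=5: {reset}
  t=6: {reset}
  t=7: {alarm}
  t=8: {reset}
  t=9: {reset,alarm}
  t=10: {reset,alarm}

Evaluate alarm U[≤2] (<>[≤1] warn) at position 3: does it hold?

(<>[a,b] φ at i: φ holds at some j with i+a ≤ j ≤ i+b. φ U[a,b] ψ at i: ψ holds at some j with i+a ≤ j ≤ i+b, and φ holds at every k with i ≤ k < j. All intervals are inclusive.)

True

Need some j in [3,5] with <>[≤1] warn, and alarm at every k in [3,j-1].
  j=3: <>[≤1] warn holds; no prefix to check → satisfied.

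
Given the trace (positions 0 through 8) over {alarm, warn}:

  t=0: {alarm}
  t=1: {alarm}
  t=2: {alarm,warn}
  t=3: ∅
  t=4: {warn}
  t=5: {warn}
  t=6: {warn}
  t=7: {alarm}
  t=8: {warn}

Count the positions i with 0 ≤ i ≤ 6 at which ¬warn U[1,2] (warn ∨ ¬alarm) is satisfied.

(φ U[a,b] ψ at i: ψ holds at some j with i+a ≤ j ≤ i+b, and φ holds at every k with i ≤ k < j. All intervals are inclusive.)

3

Evaluate at each i in [0,6]:
  i=0: ✓ (rhs at j=2; lhs holds on [0,1])
  i=1: ✓ (rhs at j=2; lhs holds on [1,1])
  i=2: ✗ (lhs fails at k=2 before rhs at j=3)
  i=3: ✓ (rhs at j=4; lhs holds on [3,3])
  i=4: ✗ (lhs fails at k=4 before rhs at j=5)
  i=5: ✗ (lhs fails at k=5 before rhs at j=6)
  i=6: ✗ (lhs fails at k=6 before rhs at j=8)
Positions where it holds: {0, 1, 3} → 3.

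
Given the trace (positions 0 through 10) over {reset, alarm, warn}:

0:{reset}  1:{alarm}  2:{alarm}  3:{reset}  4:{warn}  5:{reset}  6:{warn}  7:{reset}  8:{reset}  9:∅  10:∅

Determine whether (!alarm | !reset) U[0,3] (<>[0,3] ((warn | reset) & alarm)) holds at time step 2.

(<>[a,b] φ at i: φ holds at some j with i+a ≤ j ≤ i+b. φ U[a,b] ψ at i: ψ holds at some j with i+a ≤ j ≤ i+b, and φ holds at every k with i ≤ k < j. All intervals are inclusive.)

Does not hold

Need some j in [2,5] with <>[0,3] ((warn | reset) & alarm), and (!alarm | !reset) at every k in [2,j-1].
  j=2: <>[0,3] ((warn | reset) & alarm) — fails (none in [2,5]).
  j=3: <>[0,3] ((warn | reset) & alarm) — fails (none in [3,6]).
  j=4: <>[0,3] ((warn | reset) & alarm) — fails (none in [4,7]).
  j=5: <>[0,3] ((warn | reset) & alarm) — fails (none in [5,8]).
No j in the window works → until fails.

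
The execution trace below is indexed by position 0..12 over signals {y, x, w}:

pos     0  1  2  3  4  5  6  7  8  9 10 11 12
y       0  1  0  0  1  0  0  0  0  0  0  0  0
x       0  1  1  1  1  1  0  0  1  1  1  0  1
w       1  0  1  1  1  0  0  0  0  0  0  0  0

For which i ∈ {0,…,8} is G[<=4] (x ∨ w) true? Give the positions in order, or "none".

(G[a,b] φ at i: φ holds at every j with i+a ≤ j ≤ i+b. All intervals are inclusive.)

0, 1

Evaluate at each i in [0,8]:
  i=0: ✓ (all of [0,4])
  i=1: ✓ (all of [1,5])
  i=2: ✗ (fails at j=6)
  i=3: ✗ (fails at j=6)
  i=4: ✗ (fails at j=6)
  i=5: ✗ (fails at j=6)
  i=6: ✗ (fails at j=6)
  i=7: ✗ (fails at j=7)
  i=8: ✗ (fails at j=11)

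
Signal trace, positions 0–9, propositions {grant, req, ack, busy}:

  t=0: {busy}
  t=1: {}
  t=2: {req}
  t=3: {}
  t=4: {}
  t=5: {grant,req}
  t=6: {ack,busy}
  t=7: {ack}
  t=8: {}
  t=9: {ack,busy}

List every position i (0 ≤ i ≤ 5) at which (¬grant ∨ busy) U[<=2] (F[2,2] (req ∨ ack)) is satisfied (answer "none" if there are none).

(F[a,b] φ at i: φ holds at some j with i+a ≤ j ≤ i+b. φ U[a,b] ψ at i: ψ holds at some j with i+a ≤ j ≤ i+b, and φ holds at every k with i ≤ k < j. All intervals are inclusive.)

Evaluate at each i in [0,5]:
  i=0: ✓ (rhs at j=0)
  i=1: ✓ (rhs at j=3; lhs holds on [1,2])
  i=2: ✓ (rhs at j=3; lhs holds on [2,2])
  i=3: ✓ (rhs at j=3)
  i=4: ✓ (rhs at j=4)
  i=5: ✓ (rhs at j=5)

0, 1, 2, 3, 4, 5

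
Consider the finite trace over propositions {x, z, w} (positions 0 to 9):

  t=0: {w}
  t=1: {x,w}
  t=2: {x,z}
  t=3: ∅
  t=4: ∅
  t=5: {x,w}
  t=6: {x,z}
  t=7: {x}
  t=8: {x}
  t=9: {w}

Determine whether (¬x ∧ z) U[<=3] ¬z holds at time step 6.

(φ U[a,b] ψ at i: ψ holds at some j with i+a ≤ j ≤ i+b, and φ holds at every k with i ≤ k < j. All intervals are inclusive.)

Need some j in [6,9] with ¬z, and (¬x ∧ z) at every k in [6,j-1].
  j=6: ¬z false.
  j=7: ¬z holds, but (¬x ∧ z) fails at k=6 → not this j.
  j=8: ¬z holds, but (¬x ∧ z) fails at k=6 → not this j.
  j=9: ¬z holds, but (¬x ∧ z) fails at k=6 → not this j.
No j in the window works → until fails.

No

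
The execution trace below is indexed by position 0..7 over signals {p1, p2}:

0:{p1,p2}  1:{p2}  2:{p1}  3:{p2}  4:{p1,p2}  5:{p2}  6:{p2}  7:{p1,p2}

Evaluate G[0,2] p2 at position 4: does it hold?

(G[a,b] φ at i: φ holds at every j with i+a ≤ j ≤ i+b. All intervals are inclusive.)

True

Check p2 at every j in [4,6]:
  j=4: true
  j=5: true
  j=6: true
All positions satisfy it → formula holds.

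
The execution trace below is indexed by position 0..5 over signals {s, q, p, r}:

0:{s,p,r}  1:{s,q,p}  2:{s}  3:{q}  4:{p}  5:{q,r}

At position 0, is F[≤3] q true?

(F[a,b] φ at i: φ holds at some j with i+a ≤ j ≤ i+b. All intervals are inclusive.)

Yes

Check q at each j in [0,3]:
  j=0: false
  j=1: true
  j=2: false
  j=3: true
Found at j=1 → formula holds.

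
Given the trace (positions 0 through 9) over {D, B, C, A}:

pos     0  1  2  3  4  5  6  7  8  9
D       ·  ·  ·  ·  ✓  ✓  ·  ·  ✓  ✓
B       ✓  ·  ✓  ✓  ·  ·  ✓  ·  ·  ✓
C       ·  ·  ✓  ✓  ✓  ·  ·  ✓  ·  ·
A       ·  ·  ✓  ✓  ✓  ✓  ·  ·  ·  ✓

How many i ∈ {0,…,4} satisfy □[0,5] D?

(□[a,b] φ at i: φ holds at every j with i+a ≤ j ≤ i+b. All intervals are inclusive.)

Evaluate at each i in [0,4]:
  i=0: ✗ (fails at j=0)
  i=1: ✗ (fails at j=1)
  i=2: ✗ (fails at j=2)
  i=3: ✗ (fails at j=3)
  i=4: ✗ (fails at j=6)
Positions where it holds: {} → 0.

0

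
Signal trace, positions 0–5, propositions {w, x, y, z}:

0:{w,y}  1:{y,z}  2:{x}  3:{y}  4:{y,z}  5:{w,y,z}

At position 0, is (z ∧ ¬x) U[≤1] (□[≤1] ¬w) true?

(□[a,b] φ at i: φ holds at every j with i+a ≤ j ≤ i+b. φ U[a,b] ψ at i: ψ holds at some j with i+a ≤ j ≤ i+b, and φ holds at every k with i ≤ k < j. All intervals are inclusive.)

Need some j in [0,1] with □[≤1] ¬w, and (z ∧ ¬x) at every k in [0,j-1].
  j=0: □[≤1] ¬w — fails at 0.
  j=1: □[≤1] ¬w holds, but (z ∧ ¬x) fails at k=0 → not this j.
No j in the window works → until fails.

False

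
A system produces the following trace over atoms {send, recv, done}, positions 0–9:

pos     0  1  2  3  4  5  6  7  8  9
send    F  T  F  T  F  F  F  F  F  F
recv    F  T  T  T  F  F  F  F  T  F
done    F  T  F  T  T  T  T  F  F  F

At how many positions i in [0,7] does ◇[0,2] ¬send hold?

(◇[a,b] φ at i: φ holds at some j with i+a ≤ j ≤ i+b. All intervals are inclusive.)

Evaluate at each i in [0,7]:
  i=0: ✓ (witness j=0)
  i=1: ✓ (witness j=2)
  i=2: ✓ (witness j=2)
  i=3: ✓ (witness j=4)
  i=4: ✓ (witness j=4)
  i=5: ✓ (witness j=5)
  i=6: ✓ (witness j=6)
  i=7: ✓ (witness j=7)
Positions where it holds: {0, 1, 2, 3, 4, 5, 6, 7} → 8.

8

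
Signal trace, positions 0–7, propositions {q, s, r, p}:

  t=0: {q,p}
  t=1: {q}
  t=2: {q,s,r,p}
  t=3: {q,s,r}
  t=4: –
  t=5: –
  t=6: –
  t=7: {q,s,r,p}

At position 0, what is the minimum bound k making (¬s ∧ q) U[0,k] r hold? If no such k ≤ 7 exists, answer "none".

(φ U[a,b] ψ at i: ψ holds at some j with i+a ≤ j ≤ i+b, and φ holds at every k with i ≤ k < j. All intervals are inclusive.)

Need earliest j ≥ 0 with r, and (¬s ∧ q) at every k in [0,j-1].
  j=0: rhs fails.
  j=1: rhs fails.
  j=2: rhs holds; lhs holds on [0,1]. k = 2.

2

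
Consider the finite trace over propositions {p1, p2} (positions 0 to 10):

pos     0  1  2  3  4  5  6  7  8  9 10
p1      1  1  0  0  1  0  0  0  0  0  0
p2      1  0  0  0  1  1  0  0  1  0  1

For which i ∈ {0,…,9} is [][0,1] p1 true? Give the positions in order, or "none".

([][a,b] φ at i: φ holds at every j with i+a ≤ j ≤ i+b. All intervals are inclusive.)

Evaluate at each i in [0,9]:
  i=0: ✓ (all of [0,1])
  i=1: ✗ (fails at j=2)
  i=2: ✗ (fails at j=2)
  i=3: ✗ (fails at j=3)
  i=4: ✗ (fails at j=5)
  i=5: ✗ (fails at j=5)
  i=6: ✗ (fails at j=6)
  i=7: ✗ (fails at j=7)
  i=8: ✗ (fails at j=8)
  i=9: ✗ (fails at j=9)

0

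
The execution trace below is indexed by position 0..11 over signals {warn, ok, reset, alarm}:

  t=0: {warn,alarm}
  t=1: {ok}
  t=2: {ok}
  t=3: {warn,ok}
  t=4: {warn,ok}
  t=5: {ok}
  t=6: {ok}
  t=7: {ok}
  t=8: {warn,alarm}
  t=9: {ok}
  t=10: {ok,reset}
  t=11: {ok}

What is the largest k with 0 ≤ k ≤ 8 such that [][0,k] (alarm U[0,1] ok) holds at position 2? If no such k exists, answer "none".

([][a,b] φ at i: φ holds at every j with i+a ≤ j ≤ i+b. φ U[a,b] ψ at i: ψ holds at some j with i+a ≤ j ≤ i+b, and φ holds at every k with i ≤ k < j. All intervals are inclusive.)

8

(alarm U[0,1] ok) must hold from j=2 onward; find where it first fails.
  j=2: holds
  j=3: holds
  j=4: holds
  j=5: holds
  j=6: holds
  j=7: holds
  j=8: holds
  j=9: holds
  j=10: holds
Holds through j=10; largest k = 8.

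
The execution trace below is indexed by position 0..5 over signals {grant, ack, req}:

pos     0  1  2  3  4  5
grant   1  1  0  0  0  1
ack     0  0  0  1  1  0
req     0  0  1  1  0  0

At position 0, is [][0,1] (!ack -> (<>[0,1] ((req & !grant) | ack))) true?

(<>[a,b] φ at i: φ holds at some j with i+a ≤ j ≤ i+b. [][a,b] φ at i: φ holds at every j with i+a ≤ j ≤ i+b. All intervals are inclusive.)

Check (!ack -> (<>[0,1] ((req & !grant) | ack))) at every j in [0,1]:
  j=0: antecedent true; consequent fails (none in [0,1]) → ✗
  j=1: antecedent true; consequent holds (witness at 2) → ✓
Fails at j=0 → formula fails.

Does not hold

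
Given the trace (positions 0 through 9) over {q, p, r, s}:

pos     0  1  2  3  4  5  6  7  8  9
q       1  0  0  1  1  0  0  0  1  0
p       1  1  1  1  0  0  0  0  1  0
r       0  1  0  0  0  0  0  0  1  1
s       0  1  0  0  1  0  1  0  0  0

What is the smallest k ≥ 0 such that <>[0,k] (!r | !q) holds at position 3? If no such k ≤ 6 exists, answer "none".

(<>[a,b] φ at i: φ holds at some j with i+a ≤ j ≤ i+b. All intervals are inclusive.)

Scan j = 3,4,… for (!r | !q):
  j=3: holds
First hit at j=3, so smallest k = 3-3 = 0.

0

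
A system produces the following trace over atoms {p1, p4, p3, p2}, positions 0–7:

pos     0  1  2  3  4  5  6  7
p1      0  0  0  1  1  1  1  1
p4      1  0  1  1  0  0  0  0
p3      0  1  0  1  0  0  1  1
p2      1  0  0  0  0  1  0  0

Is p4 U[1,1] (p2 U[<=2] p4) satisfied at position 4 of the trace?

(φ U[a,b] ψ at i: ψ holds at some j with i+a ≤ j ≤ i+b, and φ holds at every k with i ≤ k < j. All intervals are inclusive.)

False

Need some j in [5,5] with (p2 U[<=2] p4), and p4 at every k in [4,j-1].
  j=5: (p2 U[<=2] p4) — fails.
No j in the window works → until fails.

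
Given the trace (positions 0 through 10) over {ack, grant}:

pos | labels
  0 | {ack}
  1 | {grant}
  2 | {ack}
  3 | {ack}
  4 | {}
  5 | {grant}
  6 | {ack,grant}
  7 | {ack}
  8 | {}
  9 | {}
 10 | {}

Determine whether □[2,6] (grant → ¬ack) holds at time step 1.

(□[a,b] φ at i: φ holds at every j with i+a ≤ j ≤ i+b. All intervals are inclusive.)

Does not hold

Check (grant → ¬ack) at every j in [3,7]:
  j=3: antecedent false → ✓
  j=4: antecedent false → ✓
  j=5: antecedent true; consequent true → ✓
  j=6: antecedent true; consequent false → ✗
  j=7: antecedent false → ✓
Fails at j=6 → formula fails.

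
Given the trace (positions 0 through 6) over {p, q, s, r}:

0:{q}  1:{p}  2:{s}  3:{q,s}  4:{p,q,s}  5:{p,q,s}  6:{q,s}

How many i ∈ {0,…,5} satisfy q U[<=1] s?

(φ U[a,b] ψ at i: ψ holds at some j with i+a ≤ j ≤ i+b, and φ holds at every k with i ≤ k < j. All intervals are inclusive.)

Evaluate at each i in [0,5]:
  i=0: ✗ (no rhs in [0,1])
  i=1: ✗ (lhs fails at k=1 before rhs at j=2)
  i=2: ✓ (rhs at j=2)
  i=3: ✓ (rhs at j=3)
  i=4: ✓ (rhs at j=4)
  i=5: ✓ (rhs at j=5)
Positions where it holds: {2, 3, 4, 5} → 4.

4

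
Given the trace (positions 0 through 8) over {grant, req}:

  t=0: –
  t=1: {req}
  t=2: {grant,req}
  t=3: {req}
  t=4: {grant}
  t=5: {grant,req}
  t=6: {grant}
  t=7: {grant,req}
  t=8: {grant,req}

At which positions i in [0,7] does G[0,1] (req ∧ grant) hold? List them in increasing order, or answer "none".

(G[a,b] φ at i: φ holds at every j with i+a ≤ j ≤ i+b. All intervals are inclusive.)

7

Evaluate at each i in [0,7]:
  i=0: ✗ (fails at j=0)
  i=1: ✗ (fails at j=1)
  i=2: ✗ (fails at j=3)
  i=3: ✗ (fails at j=3)
  i=4: ✗ (fails at j=4)
  i=5: ✗ (fails at j=6)
  i=6: ✗ (fails at j=6)
  i=7: ✓ (all of [7,8])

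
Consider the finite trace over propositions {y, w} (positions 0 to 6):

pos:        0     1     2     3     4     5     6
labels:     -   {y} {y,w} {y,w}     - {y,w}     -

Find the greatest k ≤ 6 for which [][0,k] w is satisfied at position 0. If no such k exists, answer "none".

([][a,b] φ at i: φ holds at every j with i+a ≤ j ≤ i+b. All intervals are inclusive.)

none

w must hold from j=0 onward; find where it first fails.
  j=0: fails → no k works.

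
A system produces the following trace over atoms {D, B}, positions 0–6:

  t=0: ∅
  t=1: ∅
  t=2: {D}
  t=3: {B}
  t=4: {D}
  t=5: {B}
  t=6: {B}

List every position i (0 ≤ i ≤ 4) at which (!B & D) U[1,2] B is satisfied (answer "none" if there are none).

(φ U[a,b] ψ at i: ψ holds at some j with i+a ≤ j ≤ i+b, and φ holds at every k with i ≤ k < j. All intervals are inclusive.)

2, 4

Evaluate at each i in [0,4]:
  i=0: ✗ (no rhs in [1,2])
  i=1: ✗ (lhs fails at k=1 before rhs at j=3)
  i=2: ✓ (rhs at j=3; lhs holds on [2,2])
  i=3: ✗ (lhs fails at k=3 before rhs at j=5)
  i=4: ✓ (rhs at j=5; lhs holds on [4,4])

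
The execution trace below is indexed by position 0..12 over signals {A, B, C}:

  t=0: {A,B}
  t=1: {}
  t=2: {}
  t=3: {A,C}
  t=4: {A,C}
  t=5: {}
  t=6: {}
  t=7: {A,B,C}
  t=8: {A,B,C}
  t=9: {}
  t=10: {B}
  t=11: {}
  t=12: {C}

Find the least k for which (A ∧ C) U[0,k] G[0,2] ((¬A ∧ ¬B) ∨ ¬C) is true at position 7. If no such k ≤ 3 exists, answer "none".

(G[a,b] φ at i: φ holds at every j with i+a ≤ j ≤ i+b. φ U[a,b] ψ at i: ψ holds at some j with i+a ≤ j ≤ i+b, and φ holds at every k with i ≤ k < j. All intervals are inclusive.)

2

Need earliest j ≥ 7 with G[0,2] ((¬A ∧ ¬B) ∨ ¬C), and (A ∧ C) at every k in [7,j-1].
  j=7: rhs fails.
  j=8: rhs fails.
  j=9: rhs holds; lhs holds on [7,8]. k = 2.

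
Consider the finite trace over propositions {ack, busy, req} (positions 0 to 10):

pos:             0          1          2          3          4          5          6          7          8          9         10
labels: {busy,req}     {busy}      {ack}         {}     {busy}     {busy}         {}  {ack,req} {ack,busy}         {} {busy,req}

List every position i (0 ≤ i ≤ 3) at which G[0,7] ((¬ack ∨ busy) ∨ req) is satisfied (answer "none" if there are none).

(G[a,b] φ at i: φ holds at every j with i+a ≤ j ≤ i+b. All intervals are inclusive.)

Evaluate at each i in [0,3]:
  i=0: ✗ (fails at j=2)
  i=1: ✗ (fails at j=2)
  i=2: ✗ (fails at j=2)
  i=3: ✓ (all of [3,10])

3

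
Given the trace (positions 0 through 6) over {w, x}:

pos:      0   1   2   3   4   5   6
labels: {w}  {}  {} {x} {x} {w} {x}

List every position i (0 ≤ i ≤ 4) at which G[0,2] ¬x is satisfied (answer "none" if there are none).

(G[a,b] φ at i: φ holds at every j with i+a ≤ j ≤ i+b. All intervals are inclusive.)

Evaluate at each i in [0,4]:
  i=0: ✓ (all of [0,2])
  i=1: ✗ (fails at j=3)
  i=2: ✗ (fails at j=3)
  i=3: ✗ (fails at j=3)
  i=4: ✗ (fails at j=4)

0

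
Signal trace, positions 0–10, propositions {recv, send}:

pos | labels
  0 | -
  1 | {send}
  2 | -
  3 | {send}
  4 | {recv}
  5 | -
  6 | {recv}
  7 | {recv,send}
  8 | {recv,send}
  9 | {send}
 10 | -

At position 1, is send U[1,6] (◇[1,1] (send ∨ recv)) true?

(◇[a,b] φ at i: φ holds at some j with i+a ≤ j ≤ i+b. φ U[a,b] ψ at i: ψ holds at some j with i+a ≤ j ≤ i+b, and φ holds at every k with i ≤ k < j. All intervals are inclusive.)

Holds

Need some j in [2,7] with ◇[1,1] (send ∨ recv), and send at every k in [1,j-1].
  j=2: ◇[1,1] (send ∨ recv) holds; send holds at every k in [1,1] → satisfied.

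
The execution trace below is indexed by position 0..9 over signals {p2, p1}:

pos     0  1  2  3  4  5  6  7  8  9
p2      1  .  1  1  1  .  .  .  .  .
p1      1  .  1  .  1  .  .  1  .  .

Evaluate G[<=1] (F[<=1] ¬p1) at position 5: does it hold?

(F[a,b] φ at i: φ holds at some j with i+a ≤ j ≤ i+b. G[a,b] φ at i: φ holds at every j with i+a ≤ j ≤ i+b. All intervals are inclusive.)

Check F[<=1] ¬p1 at every j in [5,6]:
  j=5: holds (witness at 5)
  j=6: holds (witness at 6)
All positions satisfy it → formula holds.

Holds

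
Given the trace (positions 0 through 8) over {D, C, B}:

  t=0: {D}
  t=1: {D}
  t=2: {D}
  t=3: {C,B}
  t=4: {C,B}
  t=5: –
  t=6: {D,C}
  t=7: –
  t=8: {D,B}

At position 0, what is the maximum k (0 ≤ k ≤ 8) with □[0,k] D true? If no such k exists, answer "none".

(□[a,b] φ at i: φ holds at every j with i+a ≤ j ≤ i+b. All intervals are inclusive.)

D must hold from j=0 onward; find where it first fails.
  j=0: holds
  j=1: holds
  j=2: holds
  j=3: fails
Holds on [0,2], so largest k = 2.

2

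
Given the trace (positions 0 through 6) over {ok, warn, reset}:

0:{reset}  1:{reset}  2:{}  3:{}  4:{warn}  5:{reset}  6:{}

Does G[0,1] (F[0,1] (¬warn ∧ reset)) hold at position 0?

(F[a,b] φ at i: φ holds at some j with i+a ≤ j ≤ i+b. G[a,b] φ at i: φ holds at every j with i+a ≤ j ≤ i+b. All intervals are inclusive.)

Check F[0,1] (¬warn ∧ reset) at every j in [0,1]:
  j=0: holds (witness at 0)
  j=1: holds (witness at 1)
All positions satisfy it → formula holds.

Holds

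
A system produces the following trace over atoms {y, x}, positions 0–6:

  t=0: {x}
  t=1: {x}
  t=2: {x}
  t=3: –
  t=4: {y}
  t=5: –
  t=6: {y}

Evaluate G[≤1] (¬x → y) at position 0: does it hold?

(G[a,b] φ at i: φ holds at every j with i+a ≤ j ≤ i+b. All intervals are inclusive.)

Yes

Check (¬x → y) at every j in [0,1]:
  j=0: antecedent false → ✓
  j=1: antecedent false → ✓
All positions satisfy it → formula holds.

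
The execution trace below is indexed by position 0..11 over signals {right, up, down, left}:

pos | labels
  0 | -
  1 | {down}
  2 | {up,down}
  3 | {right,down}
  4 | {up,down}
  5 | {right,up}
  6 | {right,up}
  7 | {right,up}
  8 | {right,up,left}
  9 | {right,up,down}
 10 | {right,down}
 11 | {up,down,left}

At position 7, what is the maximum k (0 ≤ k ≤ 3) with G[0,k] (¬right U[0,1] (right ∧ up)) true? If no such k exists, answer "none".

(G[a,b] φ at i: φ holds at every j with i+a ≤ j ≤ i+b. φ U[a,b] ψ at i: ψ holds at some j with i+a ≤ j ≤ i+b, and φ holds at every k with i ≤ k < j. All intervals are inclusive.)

2

(¬right U[0,1] (right ∧ up)) must hold from j=7 onward; find where it first fails.
  j=7: holds
  j=8: holds
  j=9: holds
  j=10: fails
Holds on [7,9], so largest k = 2.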